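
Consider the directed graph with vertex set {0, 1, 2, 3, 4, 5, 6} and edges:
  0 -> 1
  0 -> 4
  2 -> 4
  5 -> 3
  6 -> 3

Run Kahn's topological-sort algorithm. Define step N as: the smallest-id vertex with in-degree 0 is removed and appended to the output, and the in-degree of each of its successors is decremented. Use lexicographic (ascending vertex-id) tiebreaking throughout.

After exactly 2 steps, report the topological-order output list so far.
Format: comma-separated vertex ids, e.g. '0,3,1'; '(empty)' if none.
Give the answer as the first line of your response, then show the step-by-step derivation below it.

0,1

step 1: output 0; order=[0]; indeg=(0,0,0,2,1,0,0)
step 2: output 1; order=[0,1]; indeg=(0,0,0,2,1,0,0)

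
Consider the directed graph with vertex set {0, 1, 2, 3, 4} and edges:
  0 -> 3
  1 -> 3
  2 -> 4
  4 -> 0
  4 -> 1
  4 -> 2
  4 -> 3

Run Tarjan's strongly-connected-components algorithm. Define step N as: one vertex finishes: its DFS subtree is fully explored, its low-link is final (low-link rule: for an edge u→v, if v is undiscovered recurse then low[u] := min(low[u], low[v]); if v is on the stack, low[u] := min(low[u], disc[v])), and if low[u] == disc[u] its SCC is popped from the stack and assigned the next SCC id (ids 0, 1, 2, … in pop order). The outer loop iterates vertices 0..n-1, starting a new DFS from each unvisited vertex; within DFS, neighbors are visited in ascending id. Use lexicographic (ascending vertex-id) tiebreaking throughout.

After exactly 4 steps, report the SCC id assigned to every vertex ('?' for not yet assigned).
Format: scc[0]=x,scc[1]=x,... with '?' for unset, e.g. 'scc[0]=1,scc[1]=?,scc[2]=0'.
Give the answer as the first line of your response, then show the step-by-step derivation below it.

scc[0]=1,scc[1]=2,scc[2]=?,scc[3]=0,scc[4]=?

step 1: low=(low[0]=0,low[1]=?,low[2]=?,low[3]=1,low[4]=?); scc=(scc[0]=?,scc[1]=?,scc[2]=?,scc[3]=0,scc[4]=?)
step 2: low=(low[0]=0,low[1]=?,low[2]=?,low[3]=1,low[4]=?); scc=(scc[0]=1,scc[1]=?,scc[2]=?,scc[3]=0,scc[4]=?)
step 3: low=(low[0]=0,low[1]=2,low[2]=?,low[3]=1,low[4]=?); scc=(scc[0]=1,scc[1]=2,scc[2]=?,scc[3]=0,scc[4]=?)
step 4: low=(low[0]=0,low[1]=2,low[2]=3,low[3]=1,low[4]=3); scc=(scc[0]=1,scc[1]=2,scc[2]=?,scc[3]=0,scc[4]=?)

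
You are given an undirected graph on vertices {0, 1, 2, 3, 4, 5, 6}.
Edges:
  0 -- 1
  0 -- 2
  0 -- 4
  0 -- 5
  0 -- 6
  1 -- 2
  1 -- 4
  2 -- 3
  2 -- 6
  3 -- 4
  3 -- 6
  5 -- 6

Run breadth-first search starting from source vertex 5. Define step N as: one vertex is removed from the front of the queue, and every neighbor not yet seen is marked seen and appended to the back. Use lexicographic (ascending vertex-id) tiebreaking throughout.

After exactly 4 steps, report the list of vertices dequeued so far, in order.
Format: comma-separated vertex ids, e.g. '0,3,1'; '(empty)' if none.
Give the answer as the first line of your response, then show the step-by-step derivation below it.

5,0,6,1

step 1: dequeue 5; queue=[0,6]; order=5
step 2: dequeue 0; queue=[6,1,2,4]; order=5,0
step 3: dequeue 6; queue=[1,2,4,3]; order=5,0,6
step 4: dequeue 1; queue=[2,4,3]; order=5,0,6,1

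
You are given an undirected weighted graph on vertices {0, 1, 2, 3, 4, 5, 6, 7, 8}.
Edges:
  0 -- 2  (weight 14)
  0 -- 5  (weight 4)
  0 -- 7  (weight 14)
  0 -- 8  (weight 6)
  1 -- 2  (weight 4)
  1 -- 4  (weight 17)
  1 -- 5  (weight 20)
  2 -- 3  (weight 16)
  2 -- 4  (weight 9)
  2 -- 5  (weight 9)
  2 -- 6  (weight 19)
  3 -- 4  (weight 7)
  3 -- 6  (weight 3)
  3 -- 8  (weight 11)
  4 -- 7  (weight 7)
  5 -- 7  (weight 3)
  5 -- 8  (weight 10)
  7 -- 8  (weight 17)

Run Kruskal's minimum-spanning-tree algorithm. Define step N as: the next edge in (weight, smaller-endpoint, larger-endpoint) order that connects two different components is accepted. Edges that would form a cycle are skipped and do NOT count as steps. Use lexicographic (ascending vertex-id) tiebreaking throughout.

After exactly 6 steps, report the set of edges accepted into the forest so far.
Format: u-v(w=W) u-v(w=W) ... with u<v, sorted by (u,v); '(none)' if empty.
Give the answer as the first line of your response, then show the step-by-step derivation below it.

0-5(w=4) 0-8(w=6) 1-2(w=4) 3-4(w=7) 3-6(w=3) 5-7(w=3)

step 1: add edge 3-6 (w=3); MST = {3-6(w=3)}
step 2: add edge 5-7 (w=3); MST = {3-6(w=3) 5-7(w=3)}
step 3: add edge 0-5 (w=4); MST = {0-5(w=4) 3-6(w=3) 5-7(w=3)}
step 4: add edge 1-2 (w=4); MST = {0-5(w=4) 1-2(w=4) 3-6(w=3) 5-7(w=3)}
step 5: add edge 0-8 (w=6); MST = {0-5(w=4) 0-8(w=6) 1-2(w=4) 3-6(w=3) 5-7(w=3)}
step 6: add edge 3-4 (w=7); MST = {0-5(w=4) 0-8(w=6) 1-2(w=4) 3-4(w=7) 3-6(w=3) 5-7(w=3)}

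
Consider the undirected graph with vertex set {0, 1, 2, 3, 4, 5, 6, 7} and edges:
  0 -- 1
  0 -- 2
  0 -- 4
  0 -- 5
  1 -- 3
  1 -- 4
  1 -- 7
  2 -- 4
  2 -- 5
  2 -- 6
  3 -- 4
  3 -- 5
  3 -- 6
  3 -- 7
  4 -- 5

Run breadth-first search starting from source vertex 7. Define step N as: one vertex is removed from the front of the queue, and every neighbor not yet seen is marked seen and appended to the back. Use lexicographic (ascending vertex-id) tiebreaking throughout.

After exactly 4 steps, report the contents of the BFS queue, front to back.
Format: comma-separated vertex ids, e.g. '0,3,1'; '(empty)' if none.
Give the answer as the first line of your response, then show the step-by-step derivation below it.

4,5,6,2

step 1: dequeue 7; queue=[1,3]; order=7
step 2: dequeue 1; queue=[3,0,4]; order=7,1
step 3: dequeue 3; queue=[0,4,5,6]; order=7,1,3
step 4: dequeue 0; queue=[4,5,6,2]; order=7,1,3,0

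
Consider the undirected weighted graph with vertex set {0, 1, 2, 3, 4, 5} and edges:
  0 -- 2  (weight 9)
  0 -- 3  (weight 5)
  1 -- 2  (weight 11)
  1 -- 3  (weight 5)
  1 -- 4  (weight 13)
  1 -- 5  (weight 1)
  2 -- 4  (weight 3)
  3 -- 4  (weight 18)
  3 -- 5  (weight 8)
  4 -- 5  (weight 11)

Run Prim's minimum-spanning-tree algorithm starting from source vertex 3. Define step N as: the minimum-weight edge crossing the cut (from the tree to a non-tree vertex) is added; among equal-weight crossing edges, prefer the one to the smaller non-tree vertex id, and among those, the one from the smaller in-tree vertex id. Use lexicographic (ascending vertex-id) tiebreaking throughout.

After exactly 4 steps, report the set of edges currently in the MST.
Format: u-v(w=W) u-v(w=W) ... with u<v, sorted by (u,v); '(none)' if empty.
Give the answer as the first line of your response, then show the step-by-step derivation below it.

0-2(w=9) 0-3(w=5) 1-3(w=5) 1-5(w=1)

step 1: add edge 0-3 (w=5); MST = {0-3(w=5)}
step 2: add edge 1-3 (w=5); MST = {0-3(w=5) 1-3(w=5)}
step 3: add edge 1-5 (w=1); MST = {0-3(w=5) 1-3(w=5) 1-5(w=1)}
step 4: add edge 0-2 (w=9); MST = {0-2(w=9) 0-3(w=5) 1-3(w=5) 1-5(w=1)}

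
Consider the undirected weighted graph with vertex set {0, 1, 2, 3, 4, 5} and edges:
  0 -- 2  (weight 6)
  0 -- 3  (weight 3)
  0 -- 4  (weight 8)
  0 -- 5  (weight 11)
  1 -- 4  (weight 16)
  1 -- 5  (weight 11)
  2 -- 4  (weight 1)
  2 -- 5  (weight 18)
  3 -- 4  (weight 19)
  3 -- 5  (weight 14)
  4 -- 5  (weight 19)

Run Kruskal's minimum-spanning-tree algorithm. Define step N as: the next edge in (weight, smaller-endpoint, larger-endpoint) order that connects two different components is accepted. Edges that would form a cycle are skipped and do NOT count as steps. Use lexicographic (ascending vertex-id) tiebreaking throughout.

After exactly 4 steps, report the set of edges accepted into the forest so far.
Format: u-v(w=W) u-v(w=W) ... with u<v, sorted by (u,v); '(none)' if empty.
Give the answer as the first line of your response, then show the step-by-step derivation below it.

0-2(w=6) 0-3(w=3) 0-5(w=11) 2-4(w=1)

step 1: add edge 2-4 (w=1); MST = {2-4(w=1)}
step 2: add edge 0-3 (w=3); MST = {0-3(w=3) 2-4(w=1)}
step 3: add edge 0-2 (w=6); MST = {0-2(w=6) 0-3(w=3) 2-4(w=1)}
step 4: add edge 0-5 (w=11); MST = {0-2(w=6) 0-3(w=3) 0-5(w=11) 2-4(w=1)}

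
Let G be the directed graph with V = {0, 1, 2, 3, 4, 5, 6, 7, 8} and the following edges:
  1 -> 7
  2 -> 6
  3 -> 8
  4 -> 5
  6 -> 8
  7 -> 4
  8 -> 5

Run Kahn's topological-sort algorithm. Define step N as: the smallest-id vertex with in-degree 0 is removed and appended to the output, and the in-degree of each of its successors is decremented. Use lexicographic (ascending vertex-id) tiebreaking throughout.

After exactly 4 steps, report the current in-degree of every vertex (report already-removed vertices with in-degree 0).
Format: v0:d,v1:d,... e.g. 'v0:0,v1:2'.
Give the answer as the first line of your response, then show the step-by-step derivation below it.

v0:0,v1:0,v2:0,v3:0,v4:1,v5:2,v6:0,v7:0,v8:1

step 1: output 0; order=[0]; indeg=(0,0,0,0,1,2,1,1,2)
step 2: output 1; order=[0,1]; indeg=(0,0,0,0,1,2,1,0,2)
step 3: output 2; order=[0,1,2]; indeg=(0,0,0,0,1,2,0,0,2)
step 4: output 3; order=[0,1,2,3]; indeg=(0,0,0,0,1,2,0,0,1)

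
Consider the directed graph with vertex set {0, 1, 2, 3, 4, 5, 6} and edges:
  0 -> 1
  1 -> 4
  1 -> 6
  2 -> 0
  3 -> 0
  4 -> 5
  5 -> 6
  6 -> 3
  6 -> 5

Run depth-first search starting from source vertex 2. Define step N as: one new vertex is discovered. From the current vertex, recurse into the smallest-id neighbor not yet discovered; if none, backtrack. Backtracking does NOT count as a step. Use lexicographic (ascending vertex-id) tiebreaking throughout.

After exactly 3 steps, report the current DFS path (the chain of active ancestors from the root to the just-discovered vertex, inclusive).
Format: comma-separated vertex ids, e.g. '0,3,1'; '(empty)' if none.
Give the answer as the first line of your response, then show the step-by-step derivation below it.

2,0,1

step 1: discover 2; path=2; order=2
step 2: discover 0; path=2>0; order=2,0
step 3: discover 1; path=2>0>1; order=2,0,1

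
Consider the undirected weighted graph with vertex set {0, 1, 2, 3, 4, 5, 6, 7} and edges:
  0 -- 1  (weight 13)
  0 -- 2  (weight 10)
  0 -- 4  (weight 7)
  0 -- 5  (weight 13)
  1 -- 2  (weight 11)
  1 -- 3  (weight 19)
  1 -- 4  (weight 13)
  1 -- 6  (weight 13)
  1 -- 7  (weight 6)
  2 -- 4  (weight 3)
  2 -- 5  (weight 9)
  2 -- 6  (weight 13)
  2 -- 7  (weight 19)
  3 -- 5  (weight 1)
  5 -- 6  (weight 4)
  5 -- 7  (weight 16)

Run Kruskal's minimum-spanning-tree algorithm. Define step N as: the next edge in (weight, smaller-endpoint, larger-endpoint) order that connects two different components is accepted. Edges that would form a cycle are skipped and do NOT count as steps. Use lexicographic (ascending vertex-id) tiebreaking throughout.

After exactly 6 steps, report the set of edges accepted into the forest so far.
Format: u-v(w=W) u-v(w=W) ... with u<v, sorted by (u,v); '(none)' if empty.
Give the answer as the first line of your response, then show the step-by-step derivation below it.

0-4(w=7) 1-7(w=6) 2-4(w=3) 2-5(w=9) 3-5(w=1) 5-6(w=4)

step 1: add edge 3-5 (w=1); MST = {3-5(w=1)}
step 2: add edge 2-4 (w=3); MST = {2-4(w=3) 3-5(w=1)}
step 3: add edge 5-6 (w=4); MST = {2-4(w=3) 3-5(w=1) 5-6(w=4)}
step 4: add edge 1-7 (w=6); MST = {1-7(w=6) 2-4(w=3) 3-5(w=1) 5-6(w=4)}
step 5: add edge 0-4 (w=7); MST = {0-4(w=7) 1-7(w=6) 2-4(w=3) 3-5(w=1) 5-6(w=4)}
step 6: add edge 2-5 (w=9); MST = {0-4(w=7) 1-7(w=6) 2-4(w=3) 2-5(w=9) 3-5(w=1) 5-6(w=4)}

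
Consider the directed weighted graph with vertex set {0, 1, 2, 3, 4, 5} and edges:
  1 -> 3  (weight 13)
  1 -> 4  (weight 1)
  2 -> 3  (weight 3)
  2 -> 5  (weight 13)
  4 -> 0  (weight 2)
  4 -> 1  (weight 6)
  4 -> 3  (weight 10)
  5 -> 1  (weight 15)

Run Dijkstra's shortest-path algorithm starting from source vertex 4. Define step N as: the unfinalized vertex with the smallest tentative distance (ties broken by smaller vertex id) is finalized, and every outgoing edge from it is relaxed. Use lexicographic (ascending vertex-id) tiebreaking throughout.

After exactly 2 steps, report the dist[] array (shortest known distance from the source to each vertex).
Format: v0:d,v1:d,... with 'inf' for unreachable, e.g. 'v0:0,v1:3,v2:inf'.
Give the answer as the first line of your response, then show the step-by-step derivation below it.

v0:2,v1:6,v2:inf,v3:10,v4:0,v5:inf

step 1: dist = v0:2,v1:6,v2:inf,v3:10,v4:0,v5:inf
step 2: dist = v0:2,v1:6,v2:inf,v3:10,v4:0,v5:inf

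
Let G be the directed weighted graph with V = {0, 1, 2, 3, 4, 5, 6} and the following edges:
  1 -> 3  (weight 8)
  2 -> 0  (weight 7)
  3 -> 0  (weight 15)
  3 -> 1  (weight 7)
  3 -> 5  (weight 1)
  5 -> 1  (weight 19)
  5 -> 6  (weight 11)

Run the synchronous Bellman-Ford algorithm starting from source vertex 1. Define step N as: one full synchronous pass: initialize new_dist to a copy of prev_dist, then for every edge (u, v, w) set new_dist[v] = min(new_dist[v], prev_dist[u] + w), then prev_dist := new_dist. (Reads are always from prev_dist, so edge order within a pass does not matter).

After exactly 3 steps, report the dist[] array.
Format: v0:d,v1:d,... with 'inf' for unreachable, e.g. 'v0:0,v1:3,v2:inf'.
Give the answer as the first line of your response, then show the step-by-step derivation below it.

v0:23,v1:0,v2:inf,v3:8,v4:inf,v5:9,v6:20

step 1: dist = v0:inf,v1:0,v2:inf,v3:8,v4:inf,v5:inf,v6:inf
step 2: dist = v0:23,v1:0,v2:inf,v3:8,v4:inf,v5:9,v6:inf
step 3: dist = v0:23,v1:0,v2:inf,v3:8,v4:inf,v5:9,v6:20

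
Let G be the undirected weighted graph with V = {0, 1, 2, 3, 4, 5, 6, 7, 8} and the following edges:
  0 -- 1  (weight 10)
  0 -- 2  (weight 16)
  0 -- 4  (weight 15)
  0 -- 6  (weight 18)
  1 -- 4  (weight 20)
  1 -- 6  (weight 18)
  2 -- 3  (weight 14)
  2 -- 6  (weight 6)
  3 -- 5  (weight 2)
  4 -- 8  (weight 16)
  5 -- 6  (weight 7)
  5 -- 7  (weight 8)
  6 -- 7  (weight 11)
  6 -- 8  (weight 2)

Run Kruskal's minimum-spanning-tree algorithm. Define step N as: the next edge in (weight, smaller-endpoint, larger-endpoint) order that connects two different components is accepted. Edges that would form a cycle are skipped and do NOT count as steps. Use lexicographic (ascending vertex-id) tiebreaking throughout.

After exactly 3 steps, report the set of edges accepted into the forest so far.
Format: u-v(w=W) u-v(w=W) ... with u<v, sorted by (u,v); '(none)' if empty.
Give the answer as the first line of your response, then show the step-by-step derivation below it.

2-6(w=6) 3-5(w=2) 6-8(w=2)

step 1: add edge 3-5 (w=2); MST = {3-5(w=2)}
step 2: add edge 6-8 (w=2); MST = {3-5(w=2) 6-8(w=2)}
step 3: add edge 2-6 (w=6); MST = {2-6(w=6) 3-5(w=2) 6-8(w=2)}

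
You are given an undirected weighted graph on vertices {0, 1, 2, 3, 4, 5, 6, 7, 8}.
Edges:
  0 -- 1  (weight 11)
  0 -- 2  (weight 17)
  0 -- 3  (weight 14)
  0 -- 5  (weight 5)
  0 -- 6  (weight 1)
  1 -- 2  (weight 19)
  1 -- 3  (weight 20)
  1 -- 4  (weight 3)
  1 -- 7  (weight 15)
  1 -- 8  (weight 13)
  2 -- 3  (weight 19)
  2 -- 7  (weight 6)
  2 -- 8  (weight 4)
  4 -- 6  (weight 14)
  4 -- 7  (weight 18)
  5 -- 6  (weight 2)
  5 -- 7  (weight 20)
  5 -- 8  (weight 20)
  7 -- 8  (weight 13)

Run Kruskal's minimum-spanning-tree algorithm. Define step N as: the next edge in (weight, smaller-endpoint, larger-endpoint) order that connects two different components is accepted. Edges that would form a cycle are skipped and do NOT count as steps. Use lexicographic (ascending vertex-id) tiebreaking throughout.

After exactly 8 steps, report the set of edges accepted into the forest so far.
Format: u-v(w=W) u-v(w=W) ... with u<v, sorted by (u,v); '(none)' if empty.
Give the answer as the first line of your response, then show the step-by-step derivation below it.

0-1(w=11) 0-3(w=14) 0-6(w=1) 1-4(w=3) 1-8(w=13) 2-7(w=6) 2-8(w=4) 5-6(w=2)

step 1: add edge 0-6 (w=1); MST = {0-6(w=1)}
step 2: add edge 5-6 (w=2); MST = {0-6(w=1) 5-6(w=2)}
step 3: add edge 1-4 (w=3); MST = {0-6(w=1) 1-4(w=3) 5-6(w=2)}
step 4: add edge 2-8 (w=4); MST = {0-6(w=1) 1-4(w=3) 2-8(w=4) 5-6(w=2)}
step 5: add edge 2-7 (w=6); MST = {0-6(w=1) 1-4(w=3) 2-7(w=6) 2-8(w=4) 5-6(w=2)}
step 6: add edge 0-1 (w=11); MST = {0-1(w=11) 0-6(w=1) 1-4(w=3) 2-7(w=6) 2-8(w=4) 5-6(w=2)}
step 7: add edge 1-8 (w=13); MST = {0-1(w=11) 0-6(w=1) 1-4(w=3) 1-8(w=13) 2-7(w=6) 2-8(w=4) 5-6(w=2)}
step 8: add edge 0-3 (w=14); MST = {0-1(w=11) 0-3(w=14) 0-6(w=1) 1-4(w=3) 1-8(w=13) 2-7(w=6) 2-8(w=4) 5-6(w=2)}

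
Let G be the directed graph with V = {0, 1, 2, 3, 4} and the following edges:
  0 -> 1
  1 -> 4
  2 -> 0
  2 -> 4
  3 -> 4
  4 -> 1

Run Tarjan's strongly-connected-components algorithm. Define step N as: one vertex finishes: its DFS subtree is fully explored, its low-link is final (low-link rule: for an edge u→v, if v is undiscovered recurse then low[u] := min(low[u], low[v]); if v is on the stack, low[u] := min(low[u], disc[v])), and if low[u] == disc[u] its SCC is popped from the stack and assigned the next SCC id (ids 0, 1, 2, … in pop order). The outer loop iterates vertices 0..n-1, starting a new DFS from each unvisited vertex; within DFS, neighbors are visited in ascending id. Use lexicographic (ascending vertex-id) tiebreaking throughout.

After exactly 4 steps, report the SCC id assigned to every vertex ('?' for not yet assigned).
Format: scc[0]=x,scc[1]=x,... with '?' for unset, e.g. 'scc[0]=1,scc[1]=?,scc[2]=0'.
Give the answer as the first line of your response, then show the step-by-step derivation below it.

scc[0]=1,scc[1]=0,scc[2]=2,scc[3]=?,scc[4]=0

step 1: low=(low[0]=0,low[1]=1,low[2]=?,low[3]=?,low[4]=1); scc=(scc[0]=?,scc[1]=?,scc[2]=?,scc[3]=?,scc[4]=?)
step 2: low=(low[0]=0,low[1]=1,low[2]=?,low[3]=?,low[4]=1); scc=(scc[0]=?,scc[1]=0,scc[2]=?,scc[3]=?,scc[4]=0)
step 3: low=(low[0]=0,low[1]=1,low[2]=?,low[3]=?,low[4]=1); scc=(scc[0]=1,scc[1]=0,scc[2]=?,scc[3]=?,scc[4]=0)
step 4: low=(low[0]=0,low[1]=1,low[2]=3,low[3]=?,low[4]=1); scc=(scc[0]=1,scc[1]=0,scc[2]=2,scc[3]=?,scc[4]=0)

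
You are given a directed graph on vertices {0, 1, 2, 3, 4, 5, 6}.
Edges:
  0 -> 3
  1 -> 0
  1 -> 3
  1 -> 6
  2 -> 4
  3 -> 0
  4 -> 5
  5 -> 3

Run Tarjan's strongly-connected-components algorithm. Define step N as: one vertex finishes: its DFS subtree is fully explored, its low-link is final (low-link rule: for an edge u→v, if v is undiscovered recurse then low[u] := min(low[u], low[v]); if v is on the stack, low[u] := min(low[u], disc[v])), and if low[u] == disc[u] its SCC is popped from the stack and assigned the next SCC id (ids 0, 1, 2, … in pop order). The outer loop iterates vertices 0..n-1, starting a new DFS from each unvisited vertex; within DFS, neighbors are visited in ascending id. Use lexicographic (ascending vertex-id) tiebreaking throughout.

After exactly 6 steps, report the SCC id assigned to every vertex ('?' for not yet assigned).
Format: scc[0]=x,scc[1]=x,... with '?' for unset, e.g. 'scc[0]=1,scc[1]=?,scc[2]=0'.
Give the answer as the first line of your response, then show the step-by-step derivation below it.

scc[0]=0,scc[1]=2,scc[2]=?,scc[3]=0,scc[4]=4,scc[5]=3,scc[6]=1

step 1: low=(low[0]=0,low[1]=?,low[2]=?,low[3]=0,low[4]=?,low[5]=?,low[6]=?); scc=(scc[0]=?,scc[1]=?,scc[2]=?,scc[3]=?,scc[4]=?,scc[5]=?,scc[6]=?)
step 2: low=(low[0]=0,low[1]=?,low[2]=?,low[3]=0,low[4]=?,low[5]=?,low[6]=?); scc=(scc[0]=0,scc[1]=?,scc[2]=?,scc[3]=0,scc[4]=?,scc[5]=?,scc[6]=?)
step 3: low=(low[0]=0,low[1]=2,low[2]=?,low[3]=0,low[4]=?,low[5]=?,low[6]=3); scc=(scc[0]=0,scc[1]=?,scc[2]=?,scc[3]=0,scc[4]=?,scc[5]=?,scc[6]=1)
step 4: low=(low[0]=0,low[1]=2,low[2]=?,low[3]=0,low[4]=?,low[5]=?,low[6]=3); scc=(scc[0]=0,scc[1]=2,scc[2]=?,scc[3]=0,scc[4]=?,scc[5]=?,scc[6]=1)
step 5: low=(low[0]=0,low[1]=2,low[2]=4,low[3]=0,low[4]=5,low[5]=6,low[6]=3); scc=(scc[0]=0,scc[1]=2,scc[2]=?,scc[3]=0,scc[4]=?,scc[5]=3,scc[6]=1)
step 6: low=(low[0]=0,low[1]=2,low[2]=4,low[3]=0,low[4]=5,low[5]=6,low[6]=3); scc=(scc[0]=0,scc[1]=2,scc[2]=?,scc[3]=0,scc[4]=4,scc[5]=3,scc[6]=1)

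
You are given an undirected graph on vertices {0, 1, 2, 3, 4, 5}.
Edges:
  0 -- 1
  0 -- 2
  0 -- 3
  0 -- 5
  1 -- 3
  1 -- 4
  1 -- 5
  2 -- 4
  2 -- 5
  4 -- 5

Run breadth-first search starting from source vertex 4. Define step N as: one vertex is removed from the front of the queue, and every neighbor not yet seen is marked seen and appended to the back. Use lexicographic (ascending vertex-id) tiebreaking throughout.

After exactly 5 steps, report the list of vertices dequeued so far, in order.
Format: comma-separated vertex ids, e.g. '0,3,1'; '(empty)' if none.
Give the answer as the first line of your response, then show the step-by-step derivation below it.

4,1,2,5,0

step 1: dequeue 4; queue=[1,2,5]; order=4
step 2: dequeue 1; queue=[2,5,0,3]; order=4,1
step 3: dequeue 2; queue=[5,0,3]; order=4,1,2
step 4: dequeue 5; queue=[0,3]; order=4,1,2,5
step 5: dequeue 0; queue=[3]; order=4,1,2,5,0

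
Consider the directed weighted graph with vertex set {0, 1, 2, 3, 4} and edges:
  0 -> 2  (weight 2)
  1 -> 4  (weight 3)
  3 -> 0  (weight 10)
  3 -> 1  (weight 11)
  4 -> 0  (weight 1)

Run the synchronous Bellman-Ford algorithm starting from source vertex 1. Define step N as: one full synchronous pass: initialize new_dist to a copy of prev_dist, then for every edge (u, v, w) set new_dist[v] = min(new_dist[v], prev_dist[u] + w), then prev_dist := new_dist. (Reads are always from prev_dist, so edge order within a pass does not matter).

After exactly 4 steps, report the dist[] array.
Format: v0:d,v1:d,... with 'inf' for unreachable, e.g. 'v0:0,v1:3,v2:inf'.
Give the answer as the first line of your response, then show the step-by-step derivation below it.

v0:4,v1:0,v2:6,v3:inf,v4:3

step 1: dist = v0:inf,v1:0,v2:inf,v3:inf,v4:3
step 2: dist = v0:4,v1:0,v2:inf,v3:inf,v4:3
step 3: dist = v0:4,v1:0,v2:6,v3:inf,v4:3
step 4: dist = v0:4,v1:0,v2:6,v3:inf,v4:3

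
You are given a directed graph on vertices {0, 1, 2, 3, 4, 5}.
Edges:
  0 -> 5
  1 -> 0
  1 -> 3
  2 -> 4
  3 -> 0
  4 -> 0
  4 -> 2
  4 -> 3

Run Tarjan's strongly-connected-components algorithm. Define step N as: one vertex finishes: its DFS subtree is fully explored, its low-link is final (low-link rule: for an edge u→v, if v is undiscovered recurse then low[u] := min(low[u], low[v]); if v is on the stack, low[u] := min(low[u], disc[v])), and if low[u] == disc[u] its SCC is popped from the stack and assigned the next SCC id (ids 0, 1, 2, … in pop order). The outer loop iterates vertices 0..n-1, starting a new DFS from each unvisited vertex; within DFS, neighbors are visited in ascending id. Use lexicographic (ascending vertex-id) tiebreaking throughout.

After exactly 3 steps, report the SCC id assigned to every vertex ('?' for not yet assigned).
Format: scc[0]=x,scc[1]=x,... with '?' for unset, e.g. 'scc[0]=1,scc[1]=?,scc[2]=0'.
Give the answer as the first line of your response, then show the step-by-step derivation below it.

scc[0]=1,scc[1]=?,scc[2]=?,scc[3]=2,scc[4]=?,scc[5]=0

step 1: low=(low[0]=0,low[1]=?,low[2]=?,low[3]=?,low[4]=?,low[5]=1); scc=(scc[0]=?,scc[1]=?,scc[2]=?,scc[3]=?,scc[4]=?,scc[5]=0)
step 2: low=(low[0]=0,low[1]=?,low[2]=?,low[3]=?,low[4]=?,low[5]=1); scc=(scc[0]=1,scc[1]=?,scc[2]=?,scc[3]=?,scc[4]=?,scc[5]=0)
step 3: low=(low[0]=0,low[1]=2,low[2]=?,low[3]=3,low[4]=?,low[5]=1); scc=(scc[0]=1,scc[1]=?,scc[2]=?,scc[3]=2,scc[4]=?,scc[5]=0)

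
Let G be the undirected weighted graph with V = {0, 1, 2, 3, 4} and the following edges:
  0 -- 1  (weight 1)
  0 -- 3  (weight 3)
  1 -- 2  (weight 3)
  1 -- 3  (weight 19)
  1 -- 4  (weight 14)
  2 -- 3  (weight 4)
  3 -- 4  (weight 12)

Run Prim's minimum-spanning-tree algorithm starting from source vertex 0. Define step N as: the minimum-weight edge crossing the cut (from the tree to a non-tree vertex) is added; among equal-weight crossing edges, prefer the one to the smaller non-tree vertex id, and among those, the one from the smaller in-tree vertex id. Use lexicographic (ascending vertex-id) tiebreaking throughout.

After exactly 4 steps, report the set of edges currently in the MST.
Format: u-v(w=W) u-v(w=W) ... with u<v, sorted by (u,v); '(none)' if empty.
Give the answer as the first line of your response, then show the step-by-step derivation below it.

0-1(w=1) 0-3(w=3) 1-2(w=3) 3-4(w=12)

step 1: add edge 0-1 (w=1); MST = {0-1(w=1)}
step 2: add edge 1-2 (w=3); MST = {0-1(w=1) 1-2(w=3)}
step 3: add edge 0-3 (w=3); MST = {0-1(w=1) 0-3(w=3) 1-2(w=3)}
step 4: add edge 3-4 (w=12); MST = {0-1(w=1) 0-3(w=3) 1-2(w=3) 3-4(w=12)}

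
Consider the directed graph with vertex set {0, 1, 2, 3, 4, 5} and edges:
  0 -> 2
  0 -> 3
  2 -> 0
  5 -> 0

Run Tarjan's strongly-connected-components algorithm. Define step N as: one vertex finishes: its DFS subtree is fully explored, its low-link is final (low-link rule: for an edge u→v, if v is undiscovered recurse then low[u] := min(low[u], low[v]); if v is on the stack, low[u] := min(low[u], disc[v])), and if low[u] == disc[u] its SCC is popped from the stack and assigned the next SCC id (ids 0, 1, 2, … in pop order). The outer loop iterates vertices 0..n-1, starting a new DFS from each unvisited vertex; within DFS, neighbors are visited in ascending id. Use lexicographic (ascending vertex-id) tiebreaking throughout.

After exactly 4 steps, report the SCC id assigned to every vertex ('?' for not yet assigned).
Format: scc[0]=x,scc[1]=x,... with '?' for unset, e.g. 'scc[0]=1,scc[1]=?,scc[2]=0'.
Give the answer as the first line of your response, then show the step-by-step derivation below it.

scc[0]=1,scc[1]=2,scc[2]=1,scc[3]=0,scc[4]=?,scc[5]=?

step 1: low=(low[0]=0,low[1]=?,low[2]=0,low[3]=?,low[4]=?,low[5]=?); scc=(scc[0]=?,scc[1]=?,scc[2]=?,scc[3]=?,scc[4]=?,scc[5]=?)
step 2: low=(low[0]=0,low[1]=?,low[2]=0,low[3]=2,low[4]=?,low[5]=?); scc=(scc[0]=?,scc[1]=?,scc[2]=?,scc[3]=0,scc[4]=?,scc[5]=?)
step 3: low=(low[0]=0,low[1]=?,low[2]=0,low[3]=2,low[4]=?,low[5]=?); scc=(scc[0]=1,scc[1]=?,scc[2]=1,scc[3]=0,scc[4]=?,scc[5]=?)
step 4: low=(low[0]=0,low[1]=3,low[2]=0,low[3]=2,low[4]=?,low[5]=?); scc=(scc[0]=1,scc[1]=2,scc[2]=1,scc[3]=0,scc[4]=?,scc[5]=?)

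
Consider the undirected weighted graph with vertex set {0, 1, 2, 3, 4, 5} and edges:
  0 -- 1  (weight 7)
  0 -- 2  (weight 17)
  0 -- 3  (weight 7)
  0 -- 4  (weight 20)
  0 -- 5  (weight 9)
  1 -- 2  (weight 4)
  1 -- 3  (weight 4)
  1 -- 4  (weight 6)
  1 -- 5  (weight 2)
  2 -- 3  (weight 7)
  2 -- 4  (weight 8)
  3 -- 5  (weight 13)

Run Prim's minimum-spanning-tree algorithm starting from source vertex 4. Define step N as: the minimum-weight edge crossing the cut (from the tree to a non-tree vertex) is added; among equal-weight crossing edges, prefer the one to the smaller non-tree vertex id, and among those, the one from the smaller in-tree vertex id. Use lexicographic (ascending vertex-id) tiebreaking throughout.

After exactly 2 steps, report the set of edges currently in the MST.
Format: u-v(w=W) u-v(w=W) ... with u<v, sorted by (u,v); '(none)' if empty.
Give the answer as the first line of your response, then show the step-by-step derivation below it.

1-4(w=6) 1-5(w=2)

step 1: add edge 1-4 (w=6); MST = {1-4(w=6)}
step 2: add edge 1-5 (w=2); MST = {1-4(w=6) 1-5(w=2)}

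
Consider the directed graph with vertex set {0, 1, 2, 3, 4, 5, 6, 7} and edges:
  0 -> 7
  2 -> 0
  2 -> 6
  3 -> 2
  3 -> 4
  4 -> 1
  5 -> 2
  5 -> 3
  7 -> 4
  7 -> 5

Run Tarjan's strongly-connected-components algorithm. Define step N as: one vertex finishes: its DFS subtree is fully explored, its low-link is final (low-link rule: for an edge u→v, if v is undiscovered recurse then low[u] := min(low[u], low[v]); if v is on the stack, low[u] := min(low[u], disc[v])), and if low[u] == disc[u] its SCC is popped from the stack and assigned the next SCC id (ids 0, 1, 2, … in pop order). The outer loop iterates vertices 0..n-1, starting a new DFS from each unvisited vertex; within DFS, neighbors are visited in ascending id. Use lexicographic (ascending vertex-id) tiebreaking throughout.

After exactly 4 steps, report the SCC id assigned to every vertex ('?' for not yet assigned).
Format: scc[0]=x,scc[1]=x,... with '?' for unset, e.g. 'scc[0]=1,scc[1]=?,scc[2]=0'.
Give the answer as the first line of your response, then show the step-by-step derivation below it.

scc[0]=?,scc[1]=0,scc[2]=?,scc[3]=?,scc[4]=1,scc[5]=?,scc[6]=2,scc[7]=?

step 1: low=(low[0]=0,low[1]=3,low[2]=?,low[3]=?,low[4]=2,low[5]=?,low[6]=?,low[7]=1); scc=(scc[0]=?,scc[1]=0,scc[2]=?,scc[3]=?,scc[4]=?,scc[5]=?,scc[6]=?,scc[7]=?)
step 2: low=(low[0]=0,low[1]=3,low[2]=?,low[3]=?,low[4]=2,low[5]=?,low[6]=?,low[7]=1); scc=(scc[0]=?,scc[1]=0,scc[2]=?,scc[3]=?,scc[4]=1,scc[5]=?,scc[6]=?,scc[7]=?)
step 3: low=(low[0]=0,low[1]=3,low[2]=0,low[3]=?,low[4]=2,low[5]=4,low[6]=6,low[7]=1); scc=(scc[0]=?,scc[1]=0,scc[2]=?,scc[3]=?,scc[4]=1,scc[5]=?,scc[6]=2,scc[7]=?)
step 4: low=(low[0]=0,low[1]=3,low[2]=0,low[3]=?,low[4]=2,low[5]=4,low[6]=6,low[7]=1); scc=(scc[0]=?,scc[1]=0,scc[2]=?,scc[3]=?,scc[4]=1,scc[5]=?,scc[6]=2,scc[7]=?)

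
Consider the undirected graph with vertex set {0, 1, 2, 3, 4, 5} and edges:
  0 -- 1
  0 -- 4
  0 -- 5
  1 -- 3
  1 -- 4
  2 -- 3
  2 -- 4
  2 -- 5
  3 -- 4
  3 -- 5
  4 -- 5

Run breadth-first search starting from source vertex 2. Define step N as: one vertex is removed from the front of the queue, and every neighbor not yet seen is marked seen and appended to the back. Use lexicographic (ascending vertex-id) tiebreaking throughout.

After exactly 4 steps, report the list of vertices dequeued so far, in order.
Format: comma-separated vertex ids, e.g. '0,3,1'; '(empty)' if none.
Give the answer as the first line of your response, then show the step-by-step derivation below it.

2,3,4,5

step 1: dequeue 2; queue=[3,4,5]; order=2
step 2: dequeue 3; queue=[4,5,1]; order=2,3
step 3: dequeue 4; queue=[5,1,0]; order=2,3,4
step 4: dequeue 5; queue=[1,0]; order=2,3,4,5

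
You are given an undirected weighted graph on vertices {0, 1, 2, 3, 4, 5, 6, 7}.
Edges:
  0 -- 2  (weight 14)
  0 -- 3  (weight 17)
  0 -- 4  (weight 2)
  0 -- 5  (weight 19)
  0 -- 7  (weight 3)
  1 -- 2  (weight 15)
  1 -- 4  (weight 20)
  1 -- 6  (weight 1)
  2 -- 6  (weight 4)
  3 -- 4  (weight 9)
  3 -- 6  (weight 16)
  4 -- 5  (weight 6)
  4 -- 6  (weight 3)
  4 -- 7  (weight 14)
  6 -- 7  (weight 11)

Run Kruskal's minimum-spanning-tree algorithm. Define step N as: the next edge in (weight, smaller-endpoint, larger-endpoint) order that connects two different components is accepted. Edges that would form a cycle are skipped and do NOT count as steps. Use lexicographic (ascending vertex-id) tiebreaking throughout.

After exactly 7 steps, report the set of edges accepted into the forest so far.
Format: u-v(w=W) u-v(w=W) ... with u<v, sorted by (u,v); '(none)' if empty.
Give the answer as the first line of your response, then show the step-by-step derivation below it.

0-4(w=2) 0-7(w=3) 1-6(w=1) 2-6(w=4) 3-4(w=9) 4-5(w=6) 4-6(w=3)

step 1: add edge 1-6 (w=1); MST = {1-6(w=1)}
step 2: add edge 0-4 (w=2); MST = {0-4(w=2) 1-6(w=1)}
step 3: add edge 0-7 (w=3); MST = {0-4(w=2) 0-7(w=3) 1-6(w=1)}
step 4: add edge 4-6 (w=3); MST = {0-4(w=2) 0-7(w=3) 1-6(w=1) 4-6(w=3)}
step 5: add edge 2-6 (w=4); MST = {0-4(w=2) 0-7(w=3) 1-6(w=1) 2-6(w=4) 4-6(w=3)}
step 6: add edge 4-5 (w=6); MST = {0-4(w=2) 0-7(w=3) 1-6(w=1) 2-6(w=4) 4-5(w=6) 4-6(w=3)}
step 7: add edge 3-4 (w=9); MST = {0-4(w=2) 0-7(w=3) 1-6(w=1) 2-6(w=4) 3-4(w=9) 4-5(w=6) 4-6(w=3)}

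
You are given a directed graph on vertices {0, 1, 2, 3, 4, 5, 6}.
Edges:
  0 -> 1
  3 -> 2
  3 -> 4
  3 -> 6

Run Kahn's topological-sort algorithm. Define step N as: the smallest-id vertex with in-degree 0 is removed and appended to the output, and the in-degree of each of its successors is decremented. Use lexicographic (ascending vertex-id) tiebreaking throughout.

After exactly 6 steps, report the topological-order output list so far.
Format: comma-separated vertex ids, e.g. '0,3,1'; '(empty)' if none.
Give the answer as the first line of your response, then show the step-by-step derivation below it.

0,1,3,2,4,5

step 1: output 0; order=[0]; indeg=(0,0,1,0,1,0,1)
step 2: output 1; order=[0,1]; indeg=(0,0,1,0,1,0,1)
step 3: output 3; order=[0,1,3]; indeg=(0,0,0,0,0,0,0)
step 4: output 2; order=[0,1,3,2]; indeg=(0,0,0,0,0,0,0)
step 5: output 4; order=[0,1,3,2,4]; indeg=(0,0,0,0,0,0,0)
step 6: output 5; order=[0,1,3,2,4,5]; indeg=(0,0,0,0,0,0,0)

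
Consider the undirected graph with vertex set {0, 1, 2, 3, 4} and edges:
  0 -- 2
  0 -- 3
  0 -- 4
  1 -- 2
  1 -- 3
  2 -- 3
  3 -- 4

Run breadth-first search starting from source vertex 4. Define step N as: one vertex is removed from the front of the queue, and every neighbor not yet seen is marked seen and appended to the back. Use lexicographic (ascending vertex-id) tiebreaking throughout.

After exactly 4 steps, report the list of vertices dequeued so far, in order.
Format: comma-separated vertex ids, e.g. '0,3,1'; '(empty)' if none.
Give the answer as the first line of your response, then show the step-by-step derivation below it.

4,0,3,2

step 1: dequeue 4; queue=[0,3]; order=4
step 2: dequeue 0; queue=[3,2]; order=4,0
step 3: dequeue 3; queue=[2,1]; order=4,0,3
step 4: dequeue 2; queue=[1]; order=4,0,3,2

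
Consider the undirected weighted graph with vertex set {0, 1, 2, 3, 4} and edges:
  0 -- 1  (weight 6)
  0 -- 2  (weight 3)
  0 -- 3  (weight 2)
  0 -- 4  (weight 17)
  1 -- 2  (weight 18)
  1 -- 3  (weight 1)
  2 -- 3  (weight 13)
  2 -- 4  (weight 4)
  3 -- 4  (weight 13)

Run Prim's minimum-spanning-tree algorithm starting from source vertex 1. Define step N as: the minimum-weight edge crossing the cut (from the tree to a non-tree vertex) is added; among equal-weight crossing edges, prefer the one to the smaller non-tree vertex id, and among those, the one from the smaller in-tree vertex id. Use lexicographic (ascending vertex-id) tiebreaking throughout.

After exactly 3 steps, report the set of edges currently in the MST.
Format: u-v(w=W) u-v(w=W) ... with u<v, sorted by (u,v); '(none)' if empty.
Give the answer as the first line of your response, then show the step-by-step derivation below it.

0-2(w=3) 0-3(w=2) 1-3(w=1)

step 1: add edge 1-3 (w=1); MST = {1-3(w=1)}
step 2: add edge 0-3 (w=2); MST = {0-3(w=2) 1-3(w=1)}
step 3: add edge 0-2 (w=3); MST = {0-2(w=3) 0-3(w=2) 1-3(w=1)}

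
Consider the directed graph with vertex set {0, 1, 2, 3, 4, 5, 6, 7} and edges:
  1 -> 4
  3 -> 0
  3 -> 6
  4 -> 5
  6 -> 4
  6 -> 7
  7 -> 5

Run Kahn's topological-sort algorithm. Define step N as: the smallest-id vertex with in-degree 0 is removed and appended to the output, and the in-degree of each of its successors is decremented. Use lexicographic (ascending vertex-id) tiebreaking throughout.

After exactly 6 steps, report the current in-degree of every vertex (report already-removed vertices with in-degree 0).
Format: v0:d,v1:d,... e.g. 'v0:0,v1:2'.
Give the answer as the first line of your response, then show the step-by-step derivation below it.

v0:0,v1:0,v2:0,v3:0,v4:0,v5:1,v6:0,v7:0

step 1: output 1; order=[1]; indeg=(1,0,0,0,1,2,1,1)
step 2: output 2; order=[1,2]; indeg=(1,0,0,0,1,2,1,1)
step 3: output 3; order=[1,2,3]; indeg=(0,0,0,0,1,2,0,1)
step 4: output 0; order=[1,2,3,0]; indeg=(0,0,0,0,1,2,0,1)
step 5: output 6; order=[1,2,3,0,6]; indeg=(0,0,0,0,0,2,0,0)
step 6: output 4; order=[1,2,3,0,6,4]; indeg=(0,0,0,0,0,1,0,0)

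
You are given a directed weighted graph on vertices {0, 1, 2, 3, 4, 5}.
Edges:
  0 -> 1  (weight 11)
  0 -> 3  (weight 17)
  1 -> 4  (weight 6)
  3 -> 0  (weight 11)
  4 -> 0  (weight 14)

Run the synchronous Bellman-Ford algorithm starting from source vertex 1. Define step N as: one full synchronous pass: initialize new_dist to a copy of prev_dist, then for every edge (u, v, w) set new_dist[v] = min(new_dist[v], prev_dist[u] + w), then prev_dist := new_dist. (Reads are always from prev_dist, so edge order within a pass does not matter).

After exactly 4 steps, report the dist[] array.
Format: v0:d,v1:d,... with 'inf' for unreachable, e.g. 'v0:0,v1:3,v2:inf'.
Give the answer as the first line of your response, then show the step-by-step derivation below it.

v0:20,v1:0,v2:inf,v3:37,v4:6,v5:inf

step 1: dist = v0:inf,v1:0,v2:inf,v3:inf,v4:6,v5:inf
step 2: dist = v0:20,v1:0,v2:inf,v3:inf,v4:6,v5:inf
step 3: dist = v0:20,v1:0,v2:inf,v3:37,v4:6,v5:inf
step 4: dist = v0:20,v1:0,v2:inf,v3:37,v4:6,v5:inf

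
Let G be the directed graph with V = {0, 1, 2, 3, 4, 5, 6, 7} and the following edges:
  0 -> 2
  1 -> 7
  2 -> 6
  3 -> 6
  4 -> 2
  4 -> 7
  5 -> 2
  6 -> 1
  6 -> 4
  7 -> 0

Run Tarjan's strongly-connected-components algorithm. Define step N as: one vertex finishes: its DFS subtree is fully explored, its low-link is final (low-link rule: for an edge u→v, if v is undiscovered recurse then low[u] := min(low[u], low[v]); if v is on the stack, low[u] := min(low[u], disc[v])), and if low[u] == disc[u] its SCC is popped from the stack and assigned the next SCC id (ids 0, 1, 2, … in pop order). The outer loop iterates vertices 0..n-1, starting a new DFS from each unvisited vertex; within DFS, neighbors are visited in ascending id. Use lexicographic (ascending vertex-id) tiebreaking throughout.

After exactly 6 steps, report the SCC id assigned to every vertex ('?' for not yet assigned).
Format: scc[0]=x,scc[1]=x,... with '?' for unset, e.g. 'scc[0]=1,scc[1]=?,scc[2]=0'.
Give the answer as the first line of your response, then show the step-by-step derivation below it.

scc[0]=0,scc[1]=0,scc[2]=0,scc[3]=?,scc[4]=0,scc[5]=?,scc[6]=0,scc[7]=0

step 1: low=(low[0]=0,low[1]=3,low[2]=1,low[3]=?,low[4]=?,low[5]=?,low[6]=2,low[7]=0); scc=(scc[0]=?,scc[1]=?,scc[2]=?,scc[3]=?,scc[4]=?,scc[5]=?,scc[6]=?,scc[7]=?)
step 2: low=(low[0]=0,low[1]=0,low[2]=1,low[3]=?,low[4]=?,low[5]=?,low[6]=2,low[7]=0); scc=(scc[0]=?,scc[1]=?,scc[2]=?,scc[3]=?,scc[4]=?,scc[5]=?,scc[6]=?,scc[7]=?)
step 3: low=(low[0]=0,low[1]=0,low[2]=1,low[3]=?,low[4]=1,low[5]=?,low[6]=0,low[7]=0); scc=(scc[0]=?,scc[1]=?,scc[2]=?,scc[3]=?,scc[4]=?,scc[5]=?,scc[6]=?,scc[7]=?)
step 4: low=(low[0]=0,low[1]=0,low[2]=1,low[3]=?,low[4]=1,low[5]=?,low[6]=0,low[7]=0); scc=(scc[0]=?,scc[1]=?,scc[2]=?,scc[3]=?,scc[4]=?,scc[5]=?,scc[6]=?,scc[7]=?)
step 5: low=(low[0]=0,low[1]=0,low[2]=0,low[3]=?,low[4]=1,low[5]=?,low[6]=0,low[7]=0); scc=(scc[0]=?,scc[1]=?,scc[2]=?,scc[3]=?,scc[4]=?,scc[5]=?,scc[6]=?,scc[7]=?)
step 6: low=(low[0]=0,low[1]=0,low[2]=0,low[3]=?,low[4]=1,low[5]=?,low[6]=0,low[7]=0); scc=(scc[0]=0,scc[1]=0,scc[2]=0,scc[3]=?,scc[4]=0,scc[5]=?,scc[6]=0,scc[7]=0)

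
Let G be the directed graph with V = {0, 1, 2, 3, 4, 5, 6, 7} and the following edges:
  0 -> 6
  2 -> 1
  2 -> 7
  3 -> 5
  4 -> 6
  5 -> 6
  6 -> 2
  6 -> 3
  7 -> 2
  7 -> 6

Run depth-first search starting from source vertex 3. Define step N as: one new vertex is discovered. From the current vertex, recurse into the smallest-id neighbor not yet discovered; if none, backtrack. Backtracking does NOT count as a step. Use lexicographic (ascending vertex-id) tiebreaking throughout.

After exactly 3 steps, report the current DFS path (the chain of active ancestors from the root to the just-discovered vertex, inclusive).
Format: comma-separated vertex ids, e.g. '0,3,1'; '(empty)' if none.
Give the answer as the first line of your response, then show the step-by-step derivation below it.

3,5,6

step 1: discover 3; path=3; order=3
step 2: discover 5; path=3>5; order=3,5
step 3: discover 6; path=3>5>6; order=3,5,6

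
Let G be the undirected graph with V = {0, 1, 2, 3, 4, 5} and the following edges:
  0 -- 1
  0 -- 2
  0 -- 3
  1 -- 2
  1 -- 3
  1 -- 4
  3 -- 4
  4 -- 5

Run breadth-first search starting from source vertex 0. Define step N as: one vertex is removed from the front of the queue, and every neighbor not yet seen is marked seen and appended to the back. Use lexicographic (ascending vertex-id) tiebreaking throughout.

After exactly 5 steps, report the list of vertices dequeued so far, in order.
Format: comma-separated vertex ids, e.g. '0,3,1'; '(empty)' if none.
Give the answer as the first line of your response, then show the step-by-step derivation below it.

0,1,2,3,4

step 1: dequeue 0; queue=[1,2,3]; order=0
step 2: dequeue 1; queue=[2,3,4]; order=0,1
step 3: dequeue 2; queue=[3,4]; order=0,1,2
step 4: dequeue 3; queue=[4]; order=0,1,2,3
step 5: dequeue 4; queue=[5]; order=0,1,2,3,4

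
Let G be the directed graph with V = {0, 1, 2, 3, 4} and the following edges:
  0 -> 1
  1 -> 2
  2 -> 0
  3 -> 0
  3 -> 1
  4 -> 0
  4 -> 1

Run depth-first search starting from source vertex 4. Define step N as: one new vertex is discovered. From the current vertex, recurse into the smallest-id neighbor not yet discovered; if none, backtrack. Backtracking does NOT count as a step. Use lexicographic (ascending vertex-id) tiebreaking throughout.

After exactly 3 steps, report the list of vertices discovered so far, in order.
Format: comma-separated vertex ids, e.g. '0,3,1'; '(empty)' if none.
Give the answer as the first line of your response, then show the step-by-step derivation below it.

4,0,1

step 1: discover 4; path=4; order=4
step 2: discover 0; path=4>0; order=4,0
step 3: discover 1; path=4>0>1; order=4,0,1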